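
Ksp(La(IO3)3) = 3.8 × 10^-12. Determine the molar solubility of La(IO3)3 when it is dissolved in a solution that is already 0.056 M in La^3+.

La(IO3)3(s) ⇌ La^3+(aq) + 3 IO3^-(aq)
Ksp = [La^3+][IO3^-]^3
If s mol/L dissolves here, [La^3+] = 0.056 + s ≈ 0.056, [IO3^-] = 3s (Ksp is small, so little additional dissolves).
Ksp ≈ 0.056 × (3s)^3
s = 1.4 x 10^-4 M
Check: s = 1.4 × 10^-4 ≪ 0.056, so the approximation is valid.

s ≈ 1.4 × 10^-4 M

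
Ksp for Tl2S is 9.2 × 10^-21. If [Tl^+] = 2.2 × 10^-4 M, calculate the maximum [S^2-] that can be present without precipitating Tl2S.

1.9 × 10^-13 M

Tl2S(s) <=> 2 Tl^+ + S^2-
Ksp = [Tl^+]^2[S^2-]
Precipitation begins when Q = Ksp. With [Tl^+] = 2.2 × 10^-4 M:
9.2 × 10^-21 = (2.2 × 10^-4)^2 × [S^2-]
[S^2-] = (9.2 × 10^-21 / 4.84 × 10^-8) = 1.9 x 10^-13 M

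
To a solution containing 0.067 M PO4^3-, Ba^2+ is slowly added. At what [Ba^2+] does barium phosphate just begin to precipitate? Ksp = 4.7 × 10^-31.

Ba3(PO4)2(s) ⇌ 3 Ba^2+ + 2 PO4^3-
Ksp = [Ba^2+]^3[PO4^3-]^2
Precipitation begins when Q = Ksp. With [PO4^3-] = 0.067 M:
4.7 × 10^-31 = (0.067)^2 × [Ba^2+]^3
[Ba^2+] = (4.7 × 10^-31 / 4.49 × 10^-3)^(1/3) = 4.7 × 10^-10 M

[Ba^2+] ≈ 4.7 x 10^-10 M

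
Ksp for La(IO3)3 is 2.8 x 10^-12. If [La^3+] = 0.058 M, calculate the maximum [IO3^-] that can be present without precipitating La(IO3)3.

La(IO3)3(s) ⇌ La^3+ + 3 IO3^-
Ksp = [La^3+][IO3^-]^3
Precipitation begins when Q = Ksp. With [La^3+] = 0.058 M:
2.8 x 10^-12 = (0.058) × [IO3^-]^3
[IO3^-] = (2.8 x 10^-12 / 5.8 × 10^-2)^(1/3) = 3.6 × 10^-4 M

3.6 × 10^-4 M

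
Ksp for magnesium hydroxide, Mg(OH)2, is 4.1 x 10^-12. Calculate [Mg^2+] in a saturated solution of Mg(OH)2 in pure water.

[Mg^2+] ≈ 1.0e-4 M

Mg(OH)2(s) ⇌ Mg^2+ + 2 OH^-
Ksp = [Mg^2+][OH^-]^2
If s mol/L of Mg(OH)2 dissolves, [Mg^2+] = s and [OH^-] = 2s.
Ksp = s(2s)^2 = 4s^3
s^3 = 4.1 x 10^-12 / 4, so s = 1.01 × 10^-4 M
[Mg^2+] = s = 1.0 × 10^-4 M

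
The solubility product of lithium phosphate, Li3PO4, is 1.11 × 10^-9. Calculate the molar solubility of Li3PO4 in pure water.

Li3PO4(s) ⇌ 3 Li^+ + PO4^3-
Ksp = [Li^+]^3[PO4^3-]
If s mol/L of Li3PO4 dissolves, [Li^+] = 3s and [PO4^3-] = s.
Ksp = (3s)^3s = 27s^4
Solving, s = (1.11 × 10^-9/27)^(1/4) = 2.53 × 10^-3 M

s = 2.53 x 10^-3 M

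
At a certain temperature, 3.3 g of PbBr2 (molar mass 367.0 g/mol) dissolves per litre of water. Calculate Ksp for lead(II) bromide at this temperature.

Molar solubility s = (3.3 g/L) / (367.0 g/mol) = 8.99 × 10^-3 M.
PbBr2(s) ⇌ Pb^2+(aq) + 2 Br^-(aq)
For each mole of PbBr2 that dissolves: [Pb^2+] = s, [Br^-] = 2s.
Ksp = [Pb^2+][Br^-]^2
Substituting: Ksp = s(2s)^2 = 4s^3
Ksp = 4 × (8.99 × 10^-3)^3 = 2.9 × 10^-6

2.9 × 10^-6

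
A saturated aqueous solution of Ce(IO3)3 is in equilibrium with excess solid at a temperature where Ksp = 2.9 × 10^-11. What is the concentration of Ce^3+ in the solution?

1.0 × 10^-3 M

Ce(IO3)3(s) <=> Ce^3+ + 3 IO3^-
Ksp = [Ce^3+][IO3^-]^3
With molar solubility s: [Ce^3+] = s, [IO3^-] = 3s.
Ksp = s(3s)^3 = 27s^4
s = (2.9 × 10^-11 / 27)^(1/4) = 1.02 x 10^-3 M
[Ce^3+] = s = 1.0 x 10^-3 M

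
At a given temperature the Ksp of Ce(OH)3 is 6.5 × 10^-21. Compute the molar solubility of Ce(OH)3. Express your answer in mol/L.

s = 3.9e-6 M

Ce(OH)3(s) ⇌ Ce^3+(aq) + 3 OH^-(aq)
Ksp = [Ce^3+][OH^-]^3
Let s = molar solubility. Then [Ce^3+] = s and [OH^-] = 3s.
Ksp = s(3s)^3 = 27s^4
s^4 = 6.5 × 10^-21 / 27, so s = 3.9 × 10^-6 M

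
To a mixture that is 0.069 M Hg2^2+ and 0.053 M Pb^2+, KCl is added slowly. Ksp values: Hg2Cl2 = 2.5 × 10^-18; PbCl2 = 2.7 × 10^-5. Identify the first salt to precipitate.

Hg2Cl2

Precipitation of each salt starts when its ion product equals its Ksp.
For Hg2Cl2: 2.5 × 10^-18 = 0.069 × [Cl^-]^2  ⇒  [Cl^-] = 6.0 × 10^-9 M.
For PbCl2: 2.7 × 10^-5 = 0.053 × [Cl^-]^2  ⇒  [Cl^-] = 2.3 × 10^-2 M.
The salt with the lower threshold [Cl^-] precipitates first: Hg2Cl2.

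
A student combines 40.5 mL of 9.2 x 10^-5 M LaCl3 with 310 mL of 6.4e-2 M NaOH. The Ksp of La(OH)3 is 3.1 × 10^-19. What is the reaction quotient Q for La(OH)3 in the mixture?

Q ≈ 1.9e-9

Total volume = 40.5 + 310 = 350.5 mL.
[La^3+] = 9.2 x 10^-5 × (40.5/350.5) = 1.06 x 10^-5 M
[OH^-] = 6.4 x 10^-2 × (310/350.5) = 5.66 × 10^-2 M
La(OH)3(s) ⇌ La^3+(aq) + 3 OH^-(aq), so Q = [La^3+][OH^-]^3
Q = (1.06 x 10^-5)(5.66 × 10^-2)^3 = 1.9 × 10^-9
Q > Ksp, so La(OH)3 will precipitate.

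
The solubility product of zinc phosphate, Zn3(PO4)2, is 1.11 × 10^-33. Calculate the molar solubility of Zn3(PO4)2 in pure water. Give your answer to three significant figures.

Zn3(PO4)2(s) ⇌ 3 Zn^2+(aq) + 2 PO4^3-(aq)
Ksp = [Zn^2+]^3[PO4^3-]^2
If s mol/L of Zn3(PO4)2 dissolves, [Zn^2+] = 3s and [PO4^3-] = 2s.
Substituting: Ksp = (3s)^3(2s)^2 = 108s^5
Solving, s = (1.11 × 10^-33/108)^(1/5) = 1.01 x 10^-7 M

1.01 × 10^-7 M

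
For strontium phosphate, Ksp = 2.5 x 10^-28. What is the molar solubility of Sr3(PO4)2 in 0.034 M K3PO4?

Sr3(PO4)2(s) ⇌ 3 Sr^2+ + 2 PO4^3-
Ksp = [Sr^2+]^3[PO4^3-]^2
Let s be the molar solubility in this solution. [Sr^2+] = 3s, [PO4^3-] = 0.034 + 2s ≈ 0.034 (common-ion effect: PO4^3- is already 0.034 M).
Ksp ≈ (3s)^3 × (0.034)^2
s = 2.0 x 10^-9 M
Check: 2s = 4.0 × 10^-9 ≪ 0.034, so the approximation is valid.

2.0 × 10^-9 M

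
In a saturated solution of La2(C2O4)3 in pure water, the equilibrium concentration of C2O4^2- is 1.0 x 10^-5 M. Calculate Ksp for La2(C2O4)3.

Ksp ≈ 4.4 x 10^-26

La2(C2O4)3(s) <=> 2 La^3+(aq) + 3 C2O4^2-(aq)
Stoichiometry gives [La^3+] = (2/3)[C2O4^2-] = 6.67 x 10^-6 M.
Ksp = [La^3+]^2[C2O4^2-]^3
Ksp = (6.67 x 10^-6)^2 × (1.0 × 10^-5)^3 = 4.4 × 10^-26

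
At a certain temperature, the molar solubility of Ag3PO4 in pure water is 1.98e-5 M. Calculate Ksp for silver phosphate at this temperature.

4.15e-18

Ag3PO4(s) ⇌ 3 Ag^+ + PO4^3-
Let s = molar solubility. Then [Ag^+] = 3s and [PO4^3-] = s.
Ksp = [Ag^+]^3[PO4^3-]
So Ksp = (3s)^3 × s = 27s^4
With s = 1.98 × 10^-5: Ksp = 4.15 × 10^-18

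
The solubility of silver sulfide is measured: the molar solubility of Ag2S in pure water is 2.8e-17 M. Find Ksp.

Ksp = 8.8e-50

Ag2S(s) ⇌ 2 Ag^+ + S^2-
Let s = molar solubility. Then [Ag^+] = 2s and [S^2-] = s.
Ksp = [Ag^+]^2[S^2-]
So Ksp = (2s)^2 × s = 4s^3
Ksp = 4 × (2.8 × 10^-17)^3 = 8.8 × 10^-50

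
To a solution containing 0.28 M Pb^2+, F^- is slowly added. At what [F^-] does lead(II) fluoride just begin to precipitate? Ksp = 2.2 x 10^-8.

2.8 × 10^-4 M

PbF2(s) <=> Pb^2+(aq) + 2 F^-(aq)
Ksp = [Pb^2+][F^-]^2
Precipitation begins when Q = Ksp. With [Pb^2+] = 0.28 M:
2.2 x 10^-8 = (0.28) × [F^-]^2
[F^-] = (2.2 x 10^-8 / 2.8 × 10^-1)^(1/2) = 2.8 × 10^-4 M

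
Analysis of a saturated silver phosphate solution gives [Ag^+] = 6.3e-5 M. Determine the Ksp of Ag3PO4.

Ag3PO4(s) ⇌ 3 Ag^+ + PO4^3-
Stoichiometry gives [PO4^3-] = (1/3)[Ag^+] = 2.10 × 10^-5 M.
Ksp = [Ag^+]^3[PO4^3-]
Ksp = (6.3 × 10^-5)^3 × 2.10 x 10^-5 = 5.3 × 10^-18

Ksp ≈ 5.3 x 10^-18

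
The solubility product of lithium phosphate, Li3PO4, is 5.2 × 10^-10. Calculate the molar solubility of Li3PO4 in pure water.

s ≈ 2.1e-3 M

Li3PO4(s) ⇌ 3 Li^+(aq) + PO4^3-(aq)
Ksp = [Li^+]^3[PO4^3-]
For each mole of Li3PO4 that dissolves: [Li^+] = 3s, [PO4^3-] = s.
Ksp = (3s)^3s = 27s^4
Solving, s = (5.2 × 10^-10/27)^(1/4) = 2.1 × 10^-3 M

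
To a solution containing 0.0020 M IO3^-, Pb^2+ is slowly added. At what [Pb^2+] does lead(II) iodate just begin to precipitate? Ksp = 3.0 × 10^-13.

Pb(IO3)2(s) ⇌ Pb^2+(aq) + 2 IO3^-(aq)
Ksp = [Pb^2+][IO3^-]^2
Precipitation begins when Q = Ksp. With [IO3^-] = 0.0020 M:
3.0 × 10^-13 = (0.0020)^2 × [Pb^2+]
[Pb^2+] = (3.0 × 10^-13 / 4.00 × 10^-6) = 7.5 x 10^-8 M

[Pb^2+] ≈ 7.5 x 10^-8 M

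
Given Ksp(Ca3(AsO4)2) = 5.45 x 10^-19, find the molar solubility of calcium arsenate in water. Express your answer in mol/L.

Ca3(AsO4)2(s) ⇌ 3 Ca^2+(aq) + 2 AsO4^3-(aq)
Ksp = [Ca^2+]^3[AsO4^3-]^2
Let s = molar solubility. Then [Ca^2+] = 3s and [AsO4^3-] = 2s.
Ksp = (3s)^3(2s)^2 = 108s^5
Solving, s = (5.45 x 10^-19/108)^(1/5) = 8.72 × 10^-5 M

s ≈ 8.72 × 10^-5 M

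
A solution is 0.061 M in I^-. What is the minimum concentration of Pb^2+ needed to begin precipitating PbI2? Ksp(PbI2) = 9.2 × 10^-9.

[Pb^2+] = 2.5 x 10^-6 M

PbI2(s) <=> Pb^2+(aq) + 2 I^-(aq)
Ksp = [Pb^2+][I^-]^2
Precipitation begins when Q = Ksp. With [I^-] = 0.061 M:
9.2 × 10^-9 = (0.061)^2 × [Pb^2+]
[Pb^2+] = (9.2 × 10^-9 / 3.72 × 10^-3) = 2.5 × 10^-6 M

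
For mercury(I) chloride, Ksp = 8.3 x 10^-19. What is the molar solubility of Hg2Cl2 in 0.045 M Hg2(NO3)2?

s ≈ 2.1 × 10^-9 M

Hg2Cl2(s) ⇌ Hg2^2+(aq) + 2 Cl^-(aq)
Ksp = [Hg2^2+][Cl^-]^2
If s mol/L dissolves here, [Hg2^2+] = 0.045 + s ≈ 0.045, [Cl^-] = 2s (common-ion effect: Hg2^2+ is already 0.045 M).
Ksp ≈ 0.045 × (2s)^2
s = 2.1 x 10^-9 M
Check: s = 2.1 x 10^-9 ≪ 0.045, so the approximation is valid.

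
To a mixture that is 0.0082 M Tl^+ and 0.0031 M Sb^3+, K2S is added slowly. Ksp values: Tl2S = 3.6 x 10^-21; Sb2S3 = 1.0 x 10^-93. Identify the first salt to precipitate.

Each salt begins to precipitate when Q = Ksp, i.e. when [S^2-] reaches its threshold.
For Tl2S: 3.6 x 10^-21 = (0.0082)^2 × [S^2-]  ⇒  [S^2-] = 5.4 × 10^-17 M.
For Sb2S3: 1.0 x 10^-93 = (0.0031)^2 × [S^2-]^3  ⇒  [S^2-] = 4.7 × 10^-30 M.
The salt with the lower threshold [S^2-] precipitates first: Sb2S3.

Sb2S3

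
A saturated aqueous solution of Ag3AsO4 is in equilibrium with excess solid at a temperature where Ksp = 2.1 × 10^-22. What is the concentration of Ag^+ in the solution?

Ag3AsO4(s) ⇌ 3 Ag^+(aq) + AsO4^3-(aq)
Ksp = [Ag^+]^3[AsO4^3-]
Let s = molar solubility. Then [Ag^+] = 3s and [AsO4^3-] = s.
Ksp = (3s)^3s = 27s^4
s^4 = 2.1 × 10^-22 / 27, so s = 1.67 × 10^-6 M
[Ag^+] = 3s = 5.0 × 10^-6 M

5.0 × 10^-6 M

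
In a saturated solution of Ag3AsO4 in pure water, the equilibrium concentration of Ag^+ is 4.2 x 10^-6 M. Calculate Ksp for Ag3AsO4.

Ksp = 1.0 x 10^-22

Ag3AsO4(s) ⇌ 3 Ag^+ + AsO4^3-
Stoichiometry gives [AsO4^3-] = (1/3)[Ag^+] = 1.40 × 10^-6 M.
Ksp = [Ag^+]^3[AsO4^3-]
Ksp = (4.2 x 10^-6)^3 × 1.40 x 10^-6 = 1.0 x 10^-22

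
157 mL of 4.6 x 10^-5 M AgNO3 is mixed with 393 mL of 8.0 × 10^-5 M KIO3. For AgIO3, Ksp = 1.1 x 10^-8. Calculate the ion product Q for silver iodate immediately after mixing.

Q ≈ 7.5 × 10^-10

Total volume = 157 + 393 = 550 mL.
[Ag^+] = 4.6 × 10^-5 × (157/550) = 1.31 × 10^-5 M
[IO3^-] = 8.0 × 10^-5 × (393/550) = 5.72 × 10^-5 M
AgIO3(s) ⇌ Ag^+ + IO3^-, so Q = [Ag^+][IO3^-]
Q = (1.31 x 10^-5)(5.72 × 10^-5) = 7.5 x 10^-10
Q < Ksp, so no precipitate of AgIO3 forms.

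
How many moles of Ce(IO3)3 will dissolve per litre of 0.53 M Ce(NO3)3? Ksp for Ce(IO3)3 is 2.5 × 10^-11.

s ≈ 1.2e-4 M

Ce(IO3)3(s) ⇌ Ce^3+ + 3 IO3^-
Ksp = [Ce^3+][IO3^-]^3
Let s be the molar solubility in this solution. [Ce^3+] = 0.53 + s ≈ 0.53, [IO3^-] = 3s (common-ion effect: Ce^3+ is already 0.53 M).
Ksp ≈ 0.53 × (3s)^3
s = 1.2 x 10^-4 M
Check: s = 1.2 × 10^-4 ≪ 0.53, so the approximation is valid.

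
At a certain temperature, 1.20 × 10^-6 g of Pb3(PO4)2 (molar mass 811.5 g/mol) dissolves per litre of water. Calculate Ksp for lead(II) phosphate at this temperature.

Molar solubility s = (1.20 × 10^-6 g/L) / (811.5 g/mol) = 1.479 × 10^-9 M.
Pb3(PO4)2(s) <=> 3 Pb^2+ + 2 PO4^3-
For each mole of Pb3(PO4)2 that dissolves: [Pb^2+] = 3s, [PO4^3-] = 2s.
Ksp = [Pb^2+]^3[PO4^3-]^2
Substituting: Ksp = (3s)^3(2s)^2 = 108s^5
With s = 1.479 x 10^-9: Ksp = 7.64 × 10^-43

Ksp ≈ 7.64e-43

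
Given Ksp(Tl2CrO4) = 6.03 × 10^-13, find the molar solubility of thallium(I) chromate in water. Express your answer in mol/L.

5.32e-5 M

Tl2CrO4(s) ⇌ 2 Tl^+ + CrO4^2-
Ksp = [Tl^+]^2[CrO4^2-]
Let s = molar solubility. Then [Tl^+] = 2s and [CrO4^2-] = s.
Ksp = (2s)^2s = 4s^3
s^3 = 6.03 × 10^-13 / 4, so s = 5.32 x 10^-5 M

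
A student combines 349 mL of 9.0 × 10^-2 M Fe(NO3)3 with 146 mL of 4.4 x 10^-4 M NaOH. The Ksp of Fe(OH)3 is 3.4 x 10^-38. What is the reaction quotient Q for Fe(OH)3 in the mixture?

Total volume = 349 + 146 = 495 mL.
[Fe^3+] = 9.0 x 10^-2 × (349/495) = 6.35 × 10^-2 M
[OH^-] = 4.4 × 10^-4 × (146/495) = 1.30 x 10^-4 M
Fe(OH)3(s) ⇌ Fe^3+(aq) + 3 OH^-(aq), so Q = [Fe^3+][OH^-]^3
Q = (6.35 × 10^-2)(1.30 x 10^-4)^3 = 1.4 x 10^-13
Q > Ksp, so Fe(OH)3 will precipitate.

1.4 × 10^-13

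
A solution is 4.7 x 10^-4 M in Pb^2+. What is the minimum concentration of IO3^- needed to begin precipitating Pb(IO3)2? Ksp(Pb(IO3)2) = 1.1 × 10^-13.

1.5e-5 M

Pb(IO3)2(s) ⇌ Pb^2+ + 2 IO3^-
Ksp = [Pb^2+][IO3^-]^2
Precipitation begins when Q = Ksp. With [Pb^2+] = 4.7 x 10^-4 M:
1.1 × 10^-13 = (4.7 x 10^-4) × [IO3^-]^2
[IO3^-] = (1.1 × 10^-13 / 4.7 × 10^-4)^(1/2) = 1.5 × 10^-5 M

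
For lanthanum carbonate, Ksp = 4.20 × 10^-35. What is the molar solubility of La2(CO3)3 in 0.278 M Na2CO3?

s = 2.21e-17 M

La2(CO3)3(s) ⇌ 2 La^3+(aq) + 3 CO3^2-(aq)
Ksp = [La^3+]^2[CO3^2-]^3
Let s = moles of La2(CO3)3 that dissolve per litre. [La^3+] = 2s, [CO3^2-] = 0.278 + 3s ≈ 0.278 (common-ion effect: CO3^2- is already 0.278 M).
Ksp ≈ (2s)^2 × (0.278)^3
s = 2.21 x 10^-17 M
Check: 3s = 6.6 x 10^-17 ≪ 0.278, so the approximation is valid.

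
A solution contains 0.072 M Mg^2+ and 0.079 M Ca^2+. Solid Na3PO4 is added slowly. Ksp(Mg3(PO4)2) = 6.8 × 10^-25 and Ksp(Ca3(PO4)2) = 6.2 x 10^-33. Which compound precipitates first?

Precipitation of each salt starts when its ion product equals its Ksp.
For Mg3(PO4)2: 6.8 × 10^-25 = (0.072)^3 × [PO4^3-]^2  ⇒  [PO4^3-] = 4.3 × 10^-11 M.
For Ca3(PO4)2: 6.2 x 10^-33 = (0.079)^3 × [PO4^3-]^2  ⇒  [PO4^3-] = 3.5 × 10^-15 M.
The salt with the lower threshold [PO4^3-] precipitates first: Ca3(PO4)2.

Ca3(PO4)2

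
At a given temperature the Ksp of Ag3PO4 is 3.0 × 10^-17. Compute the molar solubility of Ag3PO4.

s = 3.2 x 10^-5 M

Ag3PO4(s) <=> 3 Ag^+(aq) + PO4^3-(aq)
Ksp = [Ag^+]^3[PO4^3-]
With molar solubility s: [Ag^+] = 3s, [PO4^3-] = s.
Ksp = (3s)^3s = 27s^4
s = (3.0 × 10^-17 / 27)^(1/4) = 3.2 x 10^-5 M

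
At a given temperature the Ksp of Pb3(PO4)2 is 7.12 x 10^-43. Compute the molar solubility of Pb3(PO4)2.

s ≈ 1.46 × 10^-9 M

Pb3(PO4)2(s) ⇌ 3 Pb^2+ + 2 PO4^3-
Ksp = [Pb^2+]^3[PO4^3-]^2
Let s = molar solubility. Then [Pb^2+] = 3s and [PO4^3-] = 2s.
Ksp = (3s)^3(2s)^2 = 108s^5
s^5 = 7.12 x 10^-43 / 108, so s = 1.46 x 10^-9 M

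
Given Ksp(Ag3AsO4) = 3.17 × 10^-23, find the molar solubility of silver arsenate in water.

1.04e-6 M

Ag3AsO4(s) <=> 3 Ag^+ + AsO4^3-
Ksp = [Ag^+]^3[AsO4^3-]
For each mole of Ag3AsO4 that dissolves: [Ag^+] = 3s, [AsO4^3-] = s.
Ksp = (3s)^3s = 27s^4
s^4 = 3.17 × 10^-23 / 27, so s = 1.04 × 10^-6 M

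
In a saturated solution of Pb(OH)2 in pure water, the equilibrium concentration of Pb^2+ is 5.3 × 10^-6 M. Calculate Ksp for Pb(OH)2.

6.0 × 10^-16

Pb(OH)2(s) <=> Pb^2+ + 2 OH^-
Stoichiometry gives [OH^-] = (2/1)[Pb^2+] = 1.06 x 10^-5 M.
Ksp = [Pb^2+][OH^-]^2
Ksp = 5.3 × 10^-6 × (1.06 × 10^-5)^2 = 6.0 × 10^-16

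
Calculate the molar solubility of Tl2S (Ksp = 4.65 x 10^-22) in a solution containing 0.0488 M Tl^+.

1.95 × 10^-19 M

Tl2S(s) ⇌ 2 Tl^+(aq) + S^2-(aq)
Ksp = [Tl^+]^2[S^2-]
Let s be the molar solubility in this solution. [Tl^+] = 0.0488 + 2s ≈ 0.0488, [S^2-] = s (common-ion effect: Tl^+ is already 0.0488 M).
Ksp ≈ (0.0488)^2 × s
s = 1.95 x 10^-19 M
Check: 2s = 3.9 x 10^-19 ≪ 0.0488, so the approximation is valid.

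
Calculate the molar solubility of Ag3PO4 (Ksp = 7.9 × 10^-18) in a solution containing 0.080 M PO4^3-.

Ag3PO4(s) ⇌ 3 Ag^+(aq) + PO4^3-(aq)
Ksp = [Ag^+]^3[PO4^3-]
If s mol/L dissolves here, [Ag^+] = 3s, [PO4^3-] = 0.080 + s ≈ 0.080 (since the PO4^3- already present dominates).
Ksp ≈ (3s)^3 × 0.080
s = 1.5 x 10^-6 M
Check: s = 1.5 × 10^-6 ≪ 0.080, so the approximation is valid.

s = 1.5e-6 M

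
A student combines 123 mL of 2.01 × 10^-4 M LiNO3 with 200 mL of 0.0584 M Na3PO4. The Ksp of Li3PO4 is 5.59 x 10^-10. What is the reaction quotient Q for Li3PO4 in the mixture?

Total volume = 123 + 200 = 323 mL.
[Li^+] = 2.01 x 10^-4 × (123/323) = 7.654 × 10^-5 M
[PO4^3-] = 5.84 × 10^-2 × (200/323) = 3.616 × 10^-2 M
Li3PO4(s) ⇌ 3 Li^+(aq) + PO4^3-(aq), so Q = [Li^+]^3[PO4^3-]
Q = (7.654 × 10^-5)^3(3.616 × 10^-2) = 1.62 × 10^-14
Q < Ksp, so no precipitate of Li3PO4 forms.

Q = 1.62e-14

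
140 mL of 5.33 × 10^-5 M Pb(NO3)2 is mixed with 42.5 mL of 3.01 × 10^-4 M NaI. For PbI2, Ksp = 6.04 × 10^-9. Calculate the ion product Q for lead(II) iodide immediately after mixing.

Total volume = 140 + 42.5 = 182.5 mL.
[Pb^2+] = 5.33 × 10^-5 × (140/182.5) = 4.089 × 10^-5 M
[I^-] = 3.01 x 10^-4 × (42.5/182.5) = 7.010 x 10^-5 M
PbI2(s) ⇌ Pb^2+(aq) + 2 I^-(aq), so Q = [Pb^2+][I^-]^2
Q = (4.089 × 10^-5)(7.010 x 10^-5)^2 = 2.01 × 10^-13
Q < Ksp, so no precipitate of PbI2 forms.

Q = 2.01 × 10^-13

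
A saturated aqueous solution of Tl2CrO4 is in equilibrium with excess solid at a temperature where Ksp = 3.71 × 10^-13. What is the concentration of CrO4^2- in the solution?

[CrO4^2-] ≈ 4.53 × 10^-5 M

Tl2CrO4(s) ⇌ 2 Tl^+(aq) + CrO4^2-(aq)
Ksp = [Tl^+]^2[CrO4^2-]
If s mol/L of Tl2CrO4 dissolves, [Tl^+] = 2s and [CrO4^2-] = s.
Substituting: Ksp = (2s)^2s = 4s^3
Solving, s = (3.71 × 10^-13/4)^(1/3) = 4.527 x 10^-5 M
[CrO4^2-] = s = 4.53 × 10^-5 M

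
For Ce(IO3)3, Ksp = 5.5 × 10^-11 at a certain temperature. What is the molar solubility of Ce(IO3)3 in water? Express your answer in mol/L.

Ce(IO3)3(s) ⇌ Ce^3+ + 3 IO3^-
Ksp = [Ce^3+][IO3^-]^3
With molar solubility s: [Ce^3+] = s, [IO3^-] = 3s.
Substituting: Ksp = s(3s)^3 = 27s^4
s = (5.5 × 10^-11 / 27)^(1/4) = 1.2 × 10^-3 M

s = 1.2 × 10^-3 M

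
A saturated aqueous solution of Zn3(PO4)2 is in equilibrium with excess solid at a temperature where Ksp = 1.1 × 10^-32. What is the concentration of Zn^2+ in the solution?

[Zn^2+] ≈ 4.8 × 10^-7 M

Zn3(PO4)2(s) ⇌ 3 Zn^2+ + 2 PO4^3-
Ksp = [Zn^2+]^3[PO4^3-]^2
With molar solubility s: [Zn^2+] = 3s, [PO4^3-] = 2s.
Ksp = (3s)^3(2s)^2 = 108s^5
s = (1.1 × 10^-32 / 108)^(1/5) = 1.59 x 10^-7 M
[Zn^2+] = 3s = 4.8 x 10^-7 M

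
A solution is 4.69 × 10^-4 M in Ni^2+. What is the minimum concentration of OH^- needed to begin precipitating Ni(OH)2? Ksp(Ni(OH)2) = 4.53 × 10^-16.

Ni(OH)2(s) ⇌ Ni^2+ + 2 OH^-
Ksp = [Ni^2+][OH^-]^2
Precipitation begins when Q = Ksp. With [Ni^2+] = 4.69 × 10^-4 M:
4.53 × 10^-16 = (4.69 × 10^-4) × [OH^-]^2
[OH^-] = (4.53 × 10^-16 / 4.69 × 10^-4)^(1/2) = 9.83 × 10^-7 M

9.83 x 10^-7 M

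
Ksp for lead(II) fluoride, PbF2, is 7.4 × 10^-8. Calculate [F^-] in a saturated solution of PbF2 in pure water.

5.3e-3 M

PbF2(s) <=> Pb^2+(aq) + 2 F^-(aq)
Ksp = [Pb^2+][F^-]^2
If s mol/L of PbF2 dissolves, [Pb^2+] = s and [F^-] = 2s.
Ksp = s(2s)^2 = 4s^3
s = (7.4 × 10^-8 / 4)^(1/3) = 2.64 × 10^-3 M
[F^-] = 2s = 5.3 × 10^-3 M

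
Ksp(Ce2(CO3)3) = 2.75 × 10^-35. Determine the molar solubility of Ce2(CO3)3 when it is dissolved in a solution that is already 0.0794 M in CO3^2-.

Ce2(CO3)3(s) <=> 2 Ce^3+ + 3 CO3^2-
Ksp = [Ce^3+]^2[CO3^2-]^3
Let s be the molar solubility in this solution. [Ce^3+] = 2s, [CO3^2-] = 0.0794 + 3s ≈ 0.0794 (common-ion effect: CO3^2- is already 0.0794 M).
Ksp ≈ (2s)^2 × (0.0794)^3
s = 1.17 x 10^-16 M
Check: 3s = 3.5 x 10^-16 ≪ 0.0794, so the approximation is valid.

1.17e-16 M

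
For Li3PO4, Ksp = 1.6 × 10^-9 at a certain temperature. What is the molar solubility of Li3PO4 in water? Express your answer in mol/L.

Li3PO4(s) ⇌ 3 Li^+ + PO4^3-
Ksp = [Li^+]^3[PO4^3-]
For each mole of Li3PO4 that dissolves: [Li^+] = 3s, [PO4^3-] = s.
So Ksp = (3s)^3 × s = 27s^4
s^4 = 1.6 × 10^-9 / 27, so s = 2.8 × 10^-3 M

s = 2.8 × 10^-3 M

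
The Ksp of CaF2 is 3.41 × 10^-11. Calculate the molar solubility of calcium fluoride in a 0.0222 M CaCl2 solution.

CaF2(s) <=> Ca^2+(aq) + 2 F^-(aq)
Ksp = [Ca^2+][F^-]^2
Let s be the molar solubility in this solution. [Ca^2+] = 0.0222 + s ≈ 0.0222, [F^-] = 2s (common-ion effect: Ca^2+ is already 0.0222 M).
Ksp ≈ 0.0222 × (2s)^2
s = 1.96 × 10^-5 M
Check: s = 2.0 x 10^-5 ≪ 0.0222, so the approximation is valid.

s = 1.96e-5 M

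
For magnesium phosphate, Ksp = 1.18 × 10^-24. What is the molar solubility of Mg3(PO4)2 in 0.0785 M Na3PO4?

s ≈ 1.92e-8 M

Mg3(PO4)2(s) ⇌ 3 Mg^2+(aq) + 2 PO4^3-(aq)
Ksp = [Mg^2+]^3[PO4^3-]^2
Let s be the molar solubility in this solution. [Mg^2+] = 3s, [PO4^3-] = 0.0785 + 2s ≈ 0.0785 (common-ion effect: PO4^3- is already 0.0785 M).
Ksp ≈ (3s)^3 × (0.0785)^2
s = 1.92 x 10^-8 M
Check: 2s = 3.8 x 10^-8 ≪ 0.0785, so the approximation is valid.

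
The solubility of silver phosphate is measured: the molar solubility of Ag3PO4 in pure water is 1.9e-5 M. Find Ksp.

Ksp ≈ 3.5e-18

Ag3PO4(s) ⇌ 3 Ag^+ + PO4^3-
Let s = molar solubility. Then [Ag^+] = 3s and [PO4^3-] = s.
Ksp = [Ag^+]^3[PO4^3-]
So Ksp = (3s)^3 × s = 27s^4
With s = 1.9 x 10^-5: Ksp = 3.5 x 10^-18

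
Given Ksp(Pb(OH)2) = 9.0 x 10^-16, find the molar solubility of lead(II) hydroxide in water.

6.1e-6 M

Pb(OH)2(s) <=> Pb^2+(aq) + 2 OH^-(aq)
Ksp = [Pb^2+][OH^-]^2
For each mole of Pb(OH)2 that dissolves: [Pb^2+] = s, [OH^-] = 2s.
Ksp = s(2s)^2 = 4s^3
s = (9.0 x 10^-16 / 4)^(1/3) = 6.1 × 10^-6 M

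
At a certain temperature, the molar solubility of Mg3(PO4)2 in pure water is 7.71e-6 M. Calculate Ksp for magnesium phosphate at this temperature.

Ksp = 2.94 × 10^-24

Mg3(PO4)2(s) ⇌ 3 Mg^2+(aq) + 2 PO4^3-(aq)
For each mole of Mg3(PO4)2 that dissolves: [Mg^2+] = 3s, [PO4^3-] = 2s.
Ksp = [Mg^2+]^3[PO4^3-]^2
Ksp = (3s)^3(2s)^2 = 108s^5
With s = 7.71 × 10^-6: Ksp = 2.94 × 10^-24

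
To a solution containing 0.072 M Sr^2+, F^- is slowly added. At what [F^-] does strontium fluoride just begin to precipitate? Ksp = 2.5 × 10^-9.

1.9 x 10^-4 M

SrF2(s) ⇌ Sr^2+ + 2 F^-
Ksp = [Sr^2+][F^-]^2
Precipitation begins when Q = Ksp. With [Sr^2+] = 0.072 M:
2.5 × 10^-9 = (0.072) × [F^-]^2
[F^-] = (2.5 × 10^-9 / 7.2 × 10^-2)^(1/2) = 1.9 × 10^-4 M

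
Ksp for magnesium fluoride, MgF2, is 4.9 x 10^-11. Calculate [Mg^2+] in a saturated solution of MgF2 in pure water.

MgF2(s) <=> Mg^2+ + 2 F^-
Ksp = [Mg^2+][F^-]^2
If s mol/L of MgF2 dissolves, [Mg^2+] = s and [F^-] = 2s.
So Ksp = s × (2s)^2 = 4s^3
Solving, s = (4.9 x 10^-11/4)^(1/3) = 2.31 × 10^-4 M
[Mg^2+] = s = 2.3 x 10^-4 M

[Mg^2+] = 2.3 × 10^-4 M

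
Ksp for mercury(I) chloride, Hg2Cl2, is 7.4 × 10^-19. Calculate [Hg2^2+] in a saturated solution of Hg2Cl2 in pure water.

Hg2Cl2(s) <=> Hg2^2+ + 2 Cl^-
Ksp = [Hg2^2+][Cl^-]^2
If s mol/L of Hg2Cl2 dissolves, [Hg2^2+] = s and [Cl^-] = 2s.
So Ksp = s × (2s)^2 = 4s^3
s^3 = 7.4 × 10^-19 / 4, so s = 5.70 × 10^-7 M
[Hg2^2+] = s = 5.7 × 10^-7 M

5.7e-7 M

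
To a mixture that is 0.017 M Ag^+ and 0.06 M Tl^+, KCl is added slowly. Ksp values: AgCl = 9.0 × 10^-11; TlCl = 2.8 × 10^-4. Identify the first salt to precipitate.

Each salt begins to precipitate when Q = Ksp, i.e. when [Cl^-] reaches its threshold.
For AgCl: 9.0 × 10^-11 = 0.017 × [Cl^-]  ⇒  [Cl^-] = 5.3 × 10^-9 M.
For TlCl: 2.8 × 10^-4 = 0.06 × [Cl^-]  ⇒  [Cl^-] = 4.7 × 10^-3 M.
The salt with the lower threshold [Cl^-] precipitates first: AgCl.

AgCl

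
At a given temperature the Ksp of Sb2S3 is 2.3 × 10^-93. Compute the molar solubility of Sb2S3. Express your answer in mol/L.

1.2e-19 M

Sb2S3(s) ⇌ 2 Sb^3+(aq) + 3 S^2-(aq)
Ksp = [Sb^3+]^2[S^2-]^3
If s mol/L of Sb2S3 dissolves, [Sb^3+] = 2s and [S^2-] = 3s.
Substituting: Ksp = (2s)^2(3s)^3 = 108s^5
Solving, s = (2.3 × 10^-93/108)^(1/5) = 1.2 x 10^-19 M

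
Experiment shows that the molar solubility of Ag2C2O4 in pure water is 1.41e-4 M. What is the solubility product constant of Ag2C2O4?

Ag2C2O4(s) ⇌ 2 Ag^+ + C2O4^2-
Let s = molar solubility. Then [Ag^+] = 2s and [C2O4^2-] = s.
Ksp = [Ag^+]^2[C2O4^2-]
Ksp = (2s)^2s = 4s^3
With s = 1.41 × 10^-4: Ksp = 1.12 × 10^-11

Ksp = 1.12 × 10^-11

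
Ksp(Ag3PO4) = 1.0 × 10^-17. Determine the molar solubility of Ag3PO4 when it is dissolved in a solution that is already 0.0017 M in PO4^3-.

s = 6.0e-6 M

Ag3PO4(s) ⇌ 3 Ag^+(aq) + PO4^3-(aq)
Ksp = [Ag^+]^3[PO4^3-]
Let s be the molar solubility in this solution. [Ag^+] = 3s, [PO4^3-] = 0.0017 + s ≈ 0.0017 (Ksp is small, so little additional dissolves).
Ksp ≈ (3s)^3 × 0.0017
s = 6.0 × 10^-6 M
Check: s = 6.0 x 10^-6 ≪ 0.0017, so the approximation is valid.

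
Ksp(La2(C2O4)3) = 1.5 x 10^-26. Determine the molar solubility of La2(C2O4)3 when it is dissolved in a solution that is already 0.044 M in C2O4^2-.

La2(C2O4)3(s) ⇌ 2 La^3+(aq) + 3 C2O4^2-(aq)
Ksp = [La^3+]^2[C2O4^2-]^3
If s mol/L dissolves here, [La^3+] = 2s, [C2O4^2-] = 0.044 + 3s ≈ 0.044 (since the C2O4^2- already present dominates).
Ksp ≈ (2s)^2 × (0.044)^3
s = 6.6 × 10^-12 M
Check: 3s = 2.0 x 10^-11 ≪ 0.044, so the approximation is valid.

s ≈ 6.6e-12 M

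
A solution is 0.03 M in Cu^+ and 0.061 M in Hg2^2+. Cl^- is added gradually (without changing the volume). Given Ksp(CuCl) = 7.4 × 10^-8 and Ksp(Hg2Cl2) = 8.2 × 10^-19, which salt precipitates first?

Hg2Cl2

Precipitation of each salt starts when its ion product equals its Ksp.
For CuCl: 7.4 × 10^-8 = 0.03 × [Cl^-]  ⇒  [Cl^-] = 2.5 × 10^-6 M.
For Hg2Cl2: 8.2 × 10^-19 = 0.061 × [Cl^-]^2  ⇒  [Cl^-] = 3.7 x 10^-9 M.
The salt with the lower threshold [Cl^-] precipitates first: Hg2Cl2.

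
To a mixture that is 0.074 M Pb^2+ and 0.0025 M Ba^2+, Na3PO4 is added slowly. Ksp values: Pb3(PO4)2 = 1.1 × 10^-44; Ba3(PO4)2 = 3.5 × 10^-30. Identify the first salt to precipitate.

Pb3(PO4)2

Precipitation of each salt starts when its ion product equals its Ksp.
For Pb3(PO4)2: 1.1 × 10^-44 = (0.074)^3 × [PO4^3-]^2  ⇒  [PO4^3-] = 5.2 × 10^-21 M.
For Ba3(PO4)2: 3.5 × 10^-30 = (0.0025)^3 × [PO4^3-]^2  ⇒  [PO4^3-] = 1.5 × 10^-11 M.
The salt with the lower threshold [PO4^3-] precipitates first: Pb3(PO4)2.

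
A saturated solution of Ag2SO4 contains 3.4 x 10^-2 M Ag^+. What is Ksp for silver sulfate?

Ag2SO4(s) ⇌ 2 Ag^+(aq) + SO4^2-(aq)
Stoichiometry gives [SO4^2-] = (1/2)[Ag^+] = 1.70 x 10^-2 M.
Ksp = [Ag^+]^2[SO4^2-]
Ksp = (3.4 × 10^-2)^2 × 1.70 × 10^-2 = 2.0 x 10^-5

2.0e-5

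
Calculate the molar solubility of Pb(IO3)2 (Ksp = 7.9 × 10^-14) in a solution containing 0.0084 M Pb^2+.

s ≈ 1.5e-6 M

Pb(IO3)2(s) ⇌ Pb^2+(aq) + 2 IO3^-(aq)
Ksp = [Pb^2+][IO3^-]^2
Let s be the molar solubility in this solution. [Pb^2+] = 0.0084 + s ≈ 0.0084, [IO3^-] = 2s (since the Pb^2+ already present dominates).
Ksp ≈ 0.0084 × (2s)^2
s = 1.5 x 10^-6 M
Check: s = 1.5 × 10^-6 ≪ 0.0084, so the approximation is valid.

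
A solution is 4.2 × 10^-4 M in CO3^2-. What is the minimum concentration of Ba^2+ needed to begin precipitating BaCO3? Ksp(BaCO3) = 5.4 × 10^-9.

BaCO3(s) ⇌ Ba^2+ + CO3^2-
Ksp = [Ba^2+][CO3^2-]
Precipitation begins when Q = Ksp. With [CO3^2-] = 4.2 × 10^-4 M:
5.4 × 10^-9 = (4.2 × 10^-4) × [Ba^2+]
[Ba^2+] = (5.4 × 10^-9 / 4.2 × 10^-4) = 1.3 × 10^-5 M

[Ba^2+] ≈ 1.3 x 10^-5 M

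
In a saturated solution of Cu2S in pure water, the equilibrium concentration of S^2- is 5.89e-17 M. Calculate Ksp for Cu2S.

Cu2S(s) ⇌ 2 Cu^+(aq) + S^2-(aq)
Stoichiometry gives [Cu^+] = (2/1)[S^2-] = 1.178 × 10^-16 M.
Ksp = [Cu^+]^2[S^2-]
Ksp = (1.178 × 10^-16)^2 × 5.89 × 10^-17 = 8.17 × 10^-49

Ksp ≈ 8.17e-49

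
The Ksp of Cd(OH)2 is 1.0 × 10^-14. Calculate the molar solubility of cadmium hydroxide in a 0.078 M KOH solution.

Cd(OH)2(s) <=> Cd^2+(aq) + 2 OH^-(aq)
Ksp = [Cd^2+][OH^-]^2
If s mol/L dissolves here, [Cd^2+] = s, [OH^-] = 0.078 + 2s ≈ 0.078 (common-ion effect: OH^- is already 0.078 M).
Ksp ≈ s × (0.078)^2
s = 1.6 x 10^-12 M
Check: 2s = 3.3 x 10^-12 ≪ 0.078, so the approximation is valid.

1.6 x 10^-12 M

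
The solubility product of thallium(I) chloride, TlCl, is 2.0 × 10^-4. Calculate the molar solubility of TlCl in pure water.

TlCl(s) <=> Tl^+ + Cl^-
Ksp = [Tl^+][Cl^-]
Let s = molar solubility. Then [Tl^+] = s and [Cl^-] = s.
Ksp = s^2
s = (2.0 × 10^-4)^(1/2) = 1.4 x 10^-2 M

0.014 M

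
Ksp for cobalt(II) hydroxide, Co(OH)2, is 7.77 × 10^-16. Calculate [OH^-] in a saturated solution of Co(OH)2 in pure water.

[OH^-] ≈ 1.16 × 10^-5 M

Co(OH)2(s) ⇌ Co^2+(aq) + 2 OH^-(aq)
Ksp = [Co^2+][OH^-]^2
With molar solubility s: [Co^2+] = s, [OH^-] = 2s.
Substituting: Ksp = s(2s)^2 = 4s^3
s^3 = 7.77 × 10^-16 / 4, so s = 5.791 × 10^-6 M
[OH^-] = 2s = 1.16 × 10^-5 M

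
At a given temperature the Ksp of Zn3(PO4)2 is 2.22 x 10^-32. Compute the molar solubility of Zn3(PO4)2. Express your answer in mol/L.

s ≈ 1.83e-7 M

Zn3(PO4)2(s) <=> 3 Zn^2+(aq) + 2 PO4^3-(aq)
Ksp = [Zn^2+]^3[PO4^3-]^2
For each mole of Zn3(PO4)2 that dissolves: [Zn^2+] = 3s, [PO4^3-] = 2s.
So Ksp = (3s)^3 × (2s)^2 = 108s^5
s = (2.22 x 10^-32 / 108)^(1/5) = 1.83 × 10^-7 M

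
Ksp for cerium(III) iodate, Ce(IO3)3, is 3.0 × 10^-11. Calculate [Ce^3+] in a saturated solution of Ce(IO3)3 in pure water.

1.0e-3 M

Ce(IO3)3(s) ⇌ Ce^3+ + 3 IO3^-
Ksp = [Ce^3+][IO3^-]^3
With molar solubility s: [Ce^3+] = s, [IO3^-] = 3s.
Substituting: Ksp = s(3s)^3 = 27s^4
s^4 = 3.0 × 10^-11 / 27, so s = 1.03 × 10^-3 M
[Ce^3+] = s = 1.0 x 10^-3 M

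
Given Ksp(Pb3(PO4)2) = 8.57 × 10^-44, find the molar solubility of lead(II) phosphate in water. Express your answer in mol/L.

Pb3(PO4)2(s) ⇌ 3 Pb^2+ + 2 PO4^3-
Ksp = [Pb^2+]^3[PO4^3-]^2
If s mol/L of Pb3(PO4)2 dissolves, [Pb^2+] = 3s and [PO4^3-] = 2s.
So Ksp = (3s)^3 × (2s)^2 = 108s^5
Solving, s = (8.57 × 10^-44/108)^(1/5) = 9.55 × 10^-10 M

s = 9.55 x 10^-10 M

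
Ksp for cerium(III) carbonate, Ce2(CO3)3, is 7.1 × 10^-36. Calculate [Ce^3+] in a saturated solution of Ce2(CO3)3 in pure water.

Ce2(CO3)3(s) <=> 2 Ce^3+ + 3 CO3^2-
Ksp = [Ce^3+]^2[CO3^2-]^3
If s mol/L of Ce2(CO3)3 dissolves, [Ce^3+] = 2s and [CO3^2-] = 3s.
Substituting: Ksp = (2s)^2(3s)^3 = 108s^5
s^5 = 7.1 × 10^-36 / 108, so s = 3.66 × 10^-8 M
[Ce^3+] = 2s = 7.3 × 10^-8 M

[Ce^3+] = 7.3 x 10^-8 M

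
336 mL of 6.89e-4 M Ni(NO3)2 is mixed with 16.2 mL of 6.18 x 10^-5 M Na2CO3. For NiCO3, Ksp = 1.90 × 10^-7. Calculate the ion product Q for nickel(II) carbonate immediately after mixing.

Total volume = 336 + 16.2 = 352.2 mL.
[Ni^2+] = 6.89 × 10^-4 × (336/352.2) = 6.573 x 10^-4 M
[CO3^2-] = 6.18 x 10^-5 × (16.2/352.2) = 2.843 x 10^-6 M
NiCO3(s) <=> Ni^2+(aq) + CO3^2-(aq), so Q = [Ni^2+][CO3^2-]
Q = (6.573 × 10^-4)(2.843 × 10^-6) = 1.87 × 10^-9
Q < Ksp, so no precipitate of NiCO3 forms.

Q ≈ 1.87 × 10^-9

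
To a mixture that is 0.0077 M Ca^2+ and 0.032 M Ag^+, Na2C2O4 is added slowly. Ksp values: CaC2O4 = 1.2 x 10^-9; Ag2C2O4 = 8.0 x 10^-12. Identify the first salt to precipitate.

Ag2C2O4

Precipitation of each salt starts when its ion product equals its Ksp.
For CaC2O4: 1.2 x 10^-9 = 0.0077 × [C2O4^2-]  ⇒  [C2O4^2-] = 1.6 x 10^-7 M.
For Ag2C2O4: 8.0 x 10^-12 = (0.032)^2 × [C2O4^2-]  ⇒  [C2O4^2-] = 7.8 × 10^-9 M.
The salt with the lower threshold [C2O4^2-] precipitates first: Ag2C2O4.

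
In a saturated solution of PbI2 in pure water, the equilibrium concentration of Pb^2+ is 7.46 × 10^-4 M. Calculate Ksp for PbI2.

PbI2(s) <=> Pb^2+ + 2 I^-
Stoichiometry gives [I^-] = (2/1)[Pb^2+] = 1.492 × 10^-3 M.
Ksp = [Pb^2+][I^-]^2
Ksp = 7.46 × 10^-4 × (1.492 × 10^-3)^2 = 1.66 × 10^-9

1.66 × 10^-9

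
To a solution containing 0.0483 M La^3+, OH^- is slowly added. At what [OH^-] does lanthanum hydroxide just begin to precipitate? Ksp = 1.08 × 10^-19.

1.31 x 10^-6 M

La(OH)3(s) ⇌ La^3+ + 3 OH^-
Ksp = [La^3+][OH^-]^3
Precipitation begins when Q = Ksp. With [La^3+] = 0.0483 M:
1.08 × 10^-19 = (0.0483) × [OH^-]^3
[OH^-] = (1.08 × 10^-19 / 4.83 x 10^-2)^(1/3) = 1.31 × 10^-6 M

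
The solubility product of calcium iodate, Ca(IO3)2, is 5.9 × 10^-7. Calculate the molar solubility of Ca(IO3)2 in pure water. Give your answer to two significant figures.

s = 5.3e-3 M

Ca(IO3)2(s) ⇌ Ca^2+(aq) + 2 IO3^-(aq)
Ksp = [Ca^2+][IO3^-]^2
With molar solubility s: [Ca^2+] = s, [IO3^-] = 2s.
Ksp = s(2s)^2 = 4s^3
Solving, s = (5.9 × 10^-7/4)^(1/3) = 5.3 × 10^-3 M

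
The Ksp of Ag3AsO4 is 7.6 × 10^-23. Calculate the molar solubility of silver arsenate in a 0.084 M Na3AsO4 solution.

3.2 × 10^-8 M

Ag3AsO4(s) ⇌ 3 Ag^+(aq) + AsO4^3-(aq)
Ksp = [Ag^+]^3[AsO4^3-]
If s mol/L dissolves here, [Ag^+] = 3s, [AsO4^3-] = 0.084 + s ≈ 0.084 (common-ion effect: AsO4^3- is already 0.084 M).
Ksp ≈ (3s)^3 × 0.084
s = 3.2 × 10^-8 M
Check: s = 3.2 x 10^-8 ≪ 0.084, so the approximation is valid.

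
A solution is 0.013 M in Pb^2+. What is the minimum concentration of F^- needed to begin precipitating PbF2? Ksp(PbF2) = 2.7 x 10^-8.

PbF2(s) ⇌ Pb^2+(aq) + 2 F^-(aq)
Ksp = [Pb^2+][F^-]^2
Precipitation begins when Q = Ksp. With [Pb^2+] = 0.013 M:
2.7 x 10^-8 = (0.013) × [F^-]^2
[F^-] = (2.7 x 10^-8 / 1.3 × 10^-2)^(1/2) = 1.4 × 10^-3 M

1.4e-3 M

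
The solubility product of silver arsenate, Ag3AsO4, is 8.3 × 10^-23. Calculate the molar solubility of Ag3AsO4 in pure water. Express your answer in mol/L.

s ≈ 1.3 × 10^-6 M

Ag3AsO4(s) <=> 3 Ag^+ + AsO4^3-
Ksp = [Ag^+]^3[AsO4^3-]
For each mole of Ag3AsO4 that dissolves: [Ag^+] = 3s, [AsO4^3-] = s.
So Ksp = (3s)^3 × s = 27s^4
Solving, s = (8.3 × 10^-23/27)^(1/4) = 1.3 × 10^-6 M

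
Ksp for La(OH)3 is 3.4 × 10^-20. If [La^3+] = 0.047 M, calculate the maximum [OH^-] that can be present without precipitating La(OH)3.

9.0 × 10^-7 M

La(OH)3(s) ⇌ La^3+(aq) + 3 OH^-(aq)
Ksp = [La^3+][OH^-]^3
Precipitation begins when Q = Ksp. With [La^3+] = 0.047 M:
3.4 × 10^-20 = (0.047) × [OH^-]^3
[OH^-] = (3.4 × 10^-20 / 4.7 x 10^-2)^(1/3) = 9.0 x 10^-7 M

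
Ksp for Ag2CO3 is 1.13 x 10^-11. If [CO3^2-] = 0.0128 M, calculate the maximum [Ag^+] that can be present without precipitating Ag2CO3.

Ag2CO3(s) <=> 2 Ag^+(aq) + CO3^2-(aq)
Ksp = [Ag^+]^2[CO3^2-]
Precipitation begins when Q = Ksp. With [CO3^2-] = 0.0128 M:
1.13 x 10^-11 = (0.0128) × [Ag^+]^2
[Ag^+] = (1.13 x 10^-11 / 1.28 × 10^-2)^(1/2) = 2.97 × 10^-5 M

2.97e-5 M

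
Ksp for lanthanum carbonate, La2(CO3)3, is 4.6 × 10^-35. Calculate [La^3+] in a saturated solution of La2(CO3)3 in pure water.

1.1 x 10^-7 M

La2(CO3)3(s) <=> 2 La^3+(aq) + 3 CO3^2-(aq)
Ksp = [La^3+]^2[CO3^2-]^3
If s mol/L of La2(CO3)3 dissolves, [La^3+] = 2s and [CO3^2-] = 3s.
So Ksp = (2s)^2 × (3s)^3 = 108s^5
s = (4.6 × 10^-35 / 108)^(1/5) = 5.32 × 10^-8 M
[La^3+] = 2s = 1.1 x 10^-7 M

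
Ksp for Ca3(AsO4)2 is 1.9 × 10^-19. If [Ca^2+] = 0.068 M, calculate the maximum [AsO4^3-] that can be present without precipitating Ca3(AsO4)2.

2.5e-8 M

Ca3(AsO4)2(s) ⇌ 3 Ca^2+ + 2 AsO4^3-
Ksp = [Ca^2+]^3[AsO4^3-]^2
Precipitation begins when Q = Ksp. With [Ca^2+] = 0.068 M:
1.9 × 10^-19 = (0.068)^3 × [AsO4^3-]^2
[AsO4^3-] = (1.9 × 10^-19 / 3.14 x 10^-4)^(1/2) = 2.5 × 10^-8 M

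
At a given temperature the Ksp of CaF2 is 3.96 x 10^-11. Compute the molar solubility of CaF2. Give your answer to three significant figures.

s ≈ 2.15 × 10^-4 M

CaF2(s) ⇌ Ca^2+ + 2 F^-
Ksp = [Ca^2+][F^-]^2
Let s = molar solubility. Then [Ca^2+] = s and [F^-] = 2s.
Substituting: Ksp = s(2s)^2 = 4s^3
s = (3.96 x 10^-11 / 4)^(1/3) = 2.15 × 10^-4 M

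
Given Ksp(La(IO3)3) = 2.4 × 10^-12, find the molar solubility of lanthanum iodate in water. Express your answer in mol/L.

s ≈ 5.5 x 10^-4 M

La(IO3)3(s) ⇌ La^3+ + 3 IO3^-
Ksp = [La^3+][IO3^-]^3
For each mole of La(IO3)3 that dissolves: [La^3+] = s, [IO3^-] = 3s.
Substituting: Ksp = s(3s)^3 = 27s^4
s^4 = 2.4 × 10^-12 / 27, so s = 5.5 x 10^-4 M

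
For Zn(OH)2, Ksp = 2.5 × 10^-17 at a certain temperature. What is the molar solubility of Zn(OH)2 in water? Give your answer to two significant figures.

s = 1.8e-6 M

Zn(OH)2(s) <=> Zn^2+(aq) + 2 OH^-(aq)
Ksp = [Zn^2+][OH^-]^2
With molar solubility s: [Zn^2+] = s, [OH^-] = 2s.
So Ksp = s × (2s)^2 = 4s^3
Solving, s = (2.5 × 10^-17/4)^(1/3) = 1.8 × 10^-6 M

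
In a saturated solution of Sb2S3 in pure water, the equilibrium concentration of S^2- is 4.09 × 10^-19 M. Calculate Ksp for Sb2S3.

Sb2S3(s) ⇌ 2 Sb^3+ + 3 S^2-
Stoichiometry gives [Sb^3+] = (2/3)[S^2-] = 2.727 × 10^-19 M.
Ksp = [Sb^3+]^2[S^2-]^3
Ksp = (2.727 × 10^-19)^2 × (4.09 × 10^-19)^3 = 5.09 × 10^-93

5.09 × 10^-93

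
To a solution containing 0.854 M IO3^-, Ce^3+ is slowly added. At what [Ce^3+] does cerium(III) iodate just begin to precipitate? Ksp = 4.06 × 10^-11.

[Ce^3+] = 6.52 × 10^-11 M

Ce(IO3)3(s) <=> Ce^3+ + 3 IO3^-
Ksp = [Ce^3+][IO3^-]^3
Precipitation begins when Q = Ksp. With [IO3^-] = 0.854 M:
4.06 × 10^-11 = (0.854)^3 × [Ce^3+]
[Ce^3+] = (4.06 × 10^-11 / 6.228 x 10^-1) = 6.52 × 10^-11 M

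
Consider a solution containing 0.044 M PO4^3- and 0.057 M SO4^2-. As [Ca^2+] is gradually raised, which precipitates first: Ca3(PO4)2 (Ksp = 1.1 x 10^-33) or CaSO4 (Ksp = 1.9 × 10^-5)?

Ca3(PO4)2

Each salt begins to precipitate when Q = Ksp, i.e. when [Ca^2+] reaches its threshold.
For Ca3(PO4)2: 1.1 x 10^-33 = (0.044)^2 × [Ca^2+]^3  ⇒  [Ca^2+] = 8.3 × 10^-11 M.
For CaSO4: 1.9 × 10^-5 = 0.057 × [Ca^2+]  ⇒  [Ca^2+] = 3.3 × 10^-4 M.
The salt with the lower threshold [Ca^2+] precipitates first: Ca3(PO4)2.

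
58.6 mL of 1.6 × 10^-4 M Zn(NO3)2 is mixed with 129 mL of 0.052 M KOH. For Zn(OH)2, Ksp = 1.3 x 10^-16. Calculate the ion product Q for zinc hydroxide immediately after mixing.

6.4 × 10^-8

Total volume = 58.6 + 129 = 187.6 mL.
[Zn^2+] = 1.6 × 10^-4 × (58.6/187.6) = 5.00 × 10^-5 M
[OH^-] = 5.2 × 10^-2 × (129/187.6) = 3.58 × 10^-2 M
Zn(OH)2(s) ⇌ Zn^2+ + 2 OH^-, so Q = [Zn^2+][OH^-]^2
Q = (5.00 × 10^-5)(3.58 × 10^-2)^2 = 6.4 × 10^-8
Q > Ksp, so Zn(OH)2 will precipitate.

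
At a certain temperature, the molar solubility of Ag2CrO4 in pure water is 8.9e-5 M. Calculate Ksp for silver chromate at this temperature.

Ksp ≈ 2.8e-12

Ag2CrO4(s) ⇌ 2 Ag^+(aq) + CrO4^2-(aq)
If s mol/L of Ag2CrO4 dissolves, [Ag^+] = 2s and [CrO4^2-] = s.
Ksp = [Ag^+]^2[CrO4^2-]
Ksp = (2s)^2s = 4s^3
With s = 8.9 × 10^-5: Ksp = 2.8 x 10^-12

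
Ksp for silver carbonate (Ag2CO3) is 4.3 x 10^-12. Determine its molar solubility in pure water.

s = 1.0 × 10^-4 M

Ag2CO3(s) ⇌ 2 Ag^+ + CO3^2-
Ksp = [Ag^+]^2[CO3^2-]
For each mole of Ag2CO3 that dissolves: [Ag^+] = 2s, [CO3^2-] = s.
So Ksp = (2s)^2 × s = 4s^3
s = (4.3 x 10^-12 / 4)^(1/3) = 1.0 × 10^-4 M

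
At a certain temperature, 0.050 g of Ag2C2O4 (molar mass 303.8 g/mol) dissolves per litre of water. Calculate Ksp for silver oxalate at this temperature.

Molar solubility s = (5.0 x 10^-2 g/L) / (303.8 g/mol) = 1.65 × 10^-4 M.
Ag2C2O4(s) ⇌ 2 Ag^+(aq) + C2O4^2-(aq)
Let s = molar solubility. Then [Ag^+] = 2s and [C2O4^2-] = s.
Ksp = [Ag^+]^2[C2O4^2-]
So Ksp = (2s)^2 × s = 4s^3
With s = 1.65 x 10^-4: Ksp = 1.8 × 10^-11

Ksp ≈ 1.8 x 10^-11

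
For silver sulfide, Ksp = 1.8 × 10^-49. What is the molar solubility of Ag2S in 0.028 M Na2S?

Ag2S(s) ⇌ 2 Ag^+(aq) + S^2-(aq)
Ksp = [Ag^+]^2[S^2-]
Let s be the molar solubility in this solution. [Ag^+] = 2s, [S^2-] = 0.028 + s ≈ 0.028 (since S^2- from Na2S dominates).
Ksp ≈ (2s)^2 × 0.028
s = 1.3 × 10^-24 M
Check: s = 1.3 × 10^-24 ≪ 0.028, so the approximation is valid.

s ≈ 1.3 x 10^-24 M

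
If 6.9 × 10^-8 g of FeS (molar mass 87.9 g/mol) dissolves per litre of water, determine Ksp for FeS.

Molar solubility s = (6.9 x 10^-8 g/L) / (87.9 g/mol) = 7.85 × 10^-10 M.
FeS(s) <=> Fe^2+(aq) + S^2-(aq)
With molar solubility s: [Fe^2+] = s, [S^2-] = s.
Ksp = [Fe^2+][S^2-]
Ksp = s × s = s^2
With s = 7.85 x 10^-10: Ksp = 6.2 × 10^-19

Ksp ≈ 6.2e-19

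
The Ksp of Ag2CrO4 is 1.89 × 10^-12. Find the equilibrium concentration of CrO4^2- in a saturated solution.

7.79 x 10^-5 M

Ag2CrO4(s) ⇌ 2 Ag^+ + CrO4^2-
Ksp = [Ag^+]^2[CrO4^2-]
With molar solubility s: [Ag^+] = 2s, [CrO4^2-] = s.
Ksp = (2s)^2s = 4s^3
Solving, s = (1.89 × 10^-12/4)^(1/3) = 7.789 × 10^-5 M
[CrO4^2-] = s = 7.79 × 10^-5 M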